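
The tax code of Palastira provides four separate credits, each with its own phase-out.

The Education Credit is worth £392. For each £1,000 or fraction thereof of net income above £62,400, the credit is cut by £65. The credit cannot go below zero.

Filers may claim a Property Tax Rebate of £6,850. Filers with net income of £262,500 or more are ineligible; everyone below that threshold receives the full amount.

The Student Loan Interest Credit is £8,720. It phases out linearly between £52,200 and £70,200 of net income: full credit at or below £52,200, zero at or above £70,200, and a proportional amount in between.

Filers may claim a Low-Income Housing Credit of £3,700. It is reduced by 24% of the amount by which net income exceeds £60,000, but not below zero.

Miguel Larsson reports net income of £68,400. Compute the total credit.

£9,408

Education Credit: income exceeds £62,400 by £6,000, which is 6 full-or-partial £1,000 increments; reduction = 6 × £65 = £390, leaving £2.
Property Tax Rebate: £68,400 is below the £262,500 cutoff, so the full £6,850 applies.
Student Loan Interest Credit: £68,400 is £16,200 into a £18,000 phase-out range, leaving 1,800/18,000 of the credit: £8,720 × 1,800/18,000 = £872.
Low-Income Housing Credit: 24% of the £8,400 excess over £60,000 is £2,016; credit = £3,700 − £2,016 = £1,684.
Total: £2 + £6,850 + £872 + £1,684 = £9,408.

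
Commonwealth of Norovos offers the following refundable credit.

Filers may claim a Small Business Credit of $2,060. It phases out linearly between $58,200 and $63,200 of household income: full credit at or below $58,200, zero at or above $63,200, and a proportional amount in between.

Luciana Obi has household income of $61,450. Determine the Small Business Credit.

$721

Small Business Credit: $61,450 is $3,250 into a $5,000 phase-out range, leaving 1,750/5,000 of the credit: $2,060 × 1,750/5,000 = $721.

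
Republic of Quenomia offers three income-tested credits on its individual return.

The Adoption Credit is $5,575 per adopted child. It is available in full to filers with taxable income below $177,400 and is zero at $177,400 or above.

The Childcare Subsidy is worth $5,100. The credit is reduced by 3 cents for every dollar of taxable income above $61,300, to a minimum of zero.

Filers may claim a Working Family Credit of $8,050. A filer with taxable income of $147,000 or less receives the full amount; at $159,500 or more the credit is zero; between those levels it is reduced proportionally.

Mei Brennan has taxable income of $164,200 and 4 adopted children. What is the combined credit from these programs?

Adoption Credit: base = 4 × $5,575 = $22,300. $164,200 is below the $177,400 cutoff, so the full $22,300 applies.
Childcare Subsidy: 3% of the $102,900 excess over $61,300 is $3,087; credit = $5,100 − $3,087 = $2,013.
Working Family Credit: $164,200 is at or above $159,500, so the credit is $0.
Total: $22,300 + $2,013 + $0 = $24,313.

$24,313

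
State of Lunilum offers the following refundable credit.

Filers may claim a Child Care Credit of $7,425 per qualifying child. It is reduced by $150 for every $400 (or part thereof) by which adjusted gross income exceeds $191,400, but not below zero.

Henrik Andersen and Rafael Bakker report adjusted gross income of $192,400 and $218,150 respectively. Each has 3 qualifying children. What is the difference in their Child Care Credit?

$9,600

Henrik ($192,400): Child Care Credit: base = 3 × $7,425 = $22,275. income exceeds $191,400 by $1,000, which is 3 full-or-partial $400 increments; reduction = 3 × $150 = $450, leaving $21,825.
Rafael ($218,150): Child Care Credit: base = 3 × $7,425 = $22,275. income exceeds $191,400 by $26,750, which is 67 full-or-partial $400 increments; reduction = 67 × $150 = $10,050, leaving $12,225.
Difference: |$21,825 − $12,225| = $9,600.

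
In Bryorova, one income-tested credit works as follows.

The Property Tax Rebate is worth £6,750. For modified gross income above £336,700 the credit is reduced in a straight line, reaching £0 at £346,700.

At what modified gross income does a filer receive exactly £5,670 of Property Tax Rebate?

£5,670 is 5,670/6,750 of the full £6,750, so 1,080/6,750 of the £10,000 range has been used: income = £336,700 + £10,000 × 1,080/6,750 = £338,300.

£338,300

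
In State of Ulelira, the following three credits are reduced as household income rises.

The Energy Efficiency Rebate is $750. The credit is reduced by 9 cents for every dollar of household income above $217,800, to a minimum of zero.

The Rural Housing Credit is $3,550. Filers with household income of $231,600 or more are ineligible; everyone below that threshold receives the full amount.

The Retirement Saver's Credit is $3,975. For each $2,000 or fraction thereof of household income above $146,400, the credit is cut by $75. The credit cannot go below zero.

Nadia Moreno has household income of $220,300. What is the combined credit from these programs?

Energy Efficiency Rebate: 9% of the $2,500 excess over $217,800 is $225; credit = $750 − $225 = $525.
Rural Housing Credit: $220,300 is below the $231,600 cutoff, so the full $3,550 applies.
Retirement Saver's Credit: income exceeds $146,400 by $73,900, which is 37 full-or-partial $2,000 increments; reduction = 37 × $75 = $2,775, leaving $1,200.
Total: $525 + $3,550 + $1,200 = $5,275.

$5,275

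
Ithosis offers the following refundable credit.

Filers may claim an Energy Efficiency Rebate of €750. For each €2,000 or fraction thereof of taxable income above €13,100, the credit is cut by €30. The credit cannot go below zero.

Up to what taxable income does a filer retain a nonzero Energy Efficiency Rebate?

€61,100

After 24 increments the reduction is 24 × €30 = €720, leaving €30; one more increment wipes it out. Increment 24 ends at excess 24 × €2,000 = €48,000, so the highest qualifying income is €13,100 + €48,000 = €61,100.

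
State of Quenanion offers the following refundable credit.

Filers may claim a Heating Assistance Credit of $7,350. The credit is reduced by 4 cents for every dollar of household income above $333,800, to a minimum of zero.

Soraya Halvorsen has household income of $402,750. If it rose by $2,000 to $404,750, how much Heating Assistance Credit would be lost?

$80

At $402,750 — 4% of the $68,950 excess over $333,800 is $2,758; credit = $7,350 − $2,758 = $4,592.
At $404,750 — 4% of the $70,950 excess over $333,800 is $2,838; credit = $7,350 − $2,838 = $4,512.
Lost: $4,592 − $4,512 = $80.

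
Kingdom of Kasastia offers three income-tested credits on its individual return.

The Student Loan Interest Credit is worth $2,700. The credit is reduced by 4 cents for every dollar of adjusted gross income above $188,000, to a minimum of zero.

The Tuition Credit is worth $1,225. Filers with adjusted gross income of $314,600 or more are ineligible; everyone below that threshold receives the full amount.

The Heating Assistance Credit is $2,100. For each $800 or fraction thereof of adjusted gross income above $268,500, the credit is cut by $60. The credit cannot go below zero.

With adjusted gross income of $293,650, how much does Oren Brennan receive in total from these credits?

Student Loan Interest Credit: 4% of the $105,650 excess over $188,000 is $4,226 ≥ base, so the credit is $0.
Tuition Credit: $293,650 is below the $314,600 cutoff, so the full $1,225 applies.
Heating Assistance Credit: income exceeds $268,500 by $25,150, which is 32 full-or-partial $800 increments; reduction = 32 × $60 = $1,920, leaving $180.
Total: $0 + $1,225 + $180 = $1,405.

$1,405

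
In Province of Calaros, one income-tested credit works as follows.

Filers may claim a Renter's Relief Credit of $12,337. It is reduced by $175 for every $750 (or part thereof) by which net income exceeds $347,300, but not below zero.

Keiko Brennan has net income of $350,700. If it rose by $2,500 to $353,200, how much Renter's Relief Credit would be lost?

$525

At $350,700 — income exceeds $347,300 by $3,400, which is 5 full-or-partial $750 increments; reduction = 5 × $175 = $875, leaving $11,462.
At $353,200 — income exceeds $347,300 by $5,900, which is 8 full-or-partial $750 increments; reduction = 8 × $175 = $1,400, leaving $10,937.
Lost: $11,462 − $10,937 = $525.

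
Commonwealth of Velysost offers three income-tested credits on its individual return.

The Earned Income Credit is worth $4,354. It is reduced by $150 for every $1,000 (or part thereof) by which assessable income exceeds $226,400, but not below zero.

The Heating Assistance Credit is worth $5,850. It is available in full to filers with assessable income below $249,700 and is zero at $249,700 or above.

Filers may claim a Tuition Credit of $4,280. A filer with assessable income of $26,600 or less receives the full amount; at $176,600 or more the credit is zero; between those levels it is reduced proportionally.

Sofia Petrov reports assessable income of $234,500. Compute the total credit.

$8,854

Earned Income Credit: income exceeds $226,400 by $8,100, which is 9 full-or-partial $1,000 increments; reduction = 9 × $150 = $1,350, leaving $3,004.
Heating Assistance Credit: $234,500 is below the $249,700 cutoff, so the full $5,850 applies.
Tuition Credit: $234,500 is at or above $176,600, so the credit is $0.
Total: $3,004 + $5,850 + $0 = $8,854.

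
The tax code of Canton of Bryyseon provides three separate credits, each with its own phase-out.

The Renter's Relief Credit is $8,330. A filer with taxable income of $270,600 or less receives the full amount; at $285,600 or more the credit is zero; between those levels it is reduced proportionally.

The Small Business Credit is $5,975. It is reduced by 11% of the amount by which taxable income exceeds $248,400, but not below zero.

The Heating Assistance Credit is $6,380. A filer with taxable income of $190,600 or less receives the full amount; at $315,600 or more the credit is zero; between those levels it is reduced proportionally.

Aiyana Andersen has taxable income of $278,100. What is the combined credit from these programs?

Renter's Relief Credit: $278,100 is $7,500 into a $15,000 phase-out range, leaving 7,500/15,000 of the credit: $8,330 × 7,500/15,000 = $4,165.
Small Business Credit: 11% of the $29,700 excess over $248,400 is $3,267; credit = $5,975 − $3,267 = $2,708.
Heating Assistance Credit: $278,100 is $87,500 into a $125,000 phase-out range, leaving 37,500/125,000 of the credit: $6,380 × 37,500/125,000 = $1,914.
Total: $4,165 + $2,708 + $1,914 = $8,787.

$8,787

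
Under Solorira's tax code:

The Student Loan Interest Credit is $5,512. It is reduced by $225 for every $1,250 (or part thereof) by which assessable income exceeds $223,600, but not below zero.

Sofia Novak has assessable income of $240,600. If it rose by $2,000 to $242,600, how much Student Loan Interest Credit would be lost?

At $240,600 — income exceeds $223,600 by $17,000, which is 14 full-or-partial $1,250 increments; reduction = 14 × $225 = $3,150, leaving $2,362.
At $242,600 — income exceeds $223,600 by $19,000, which is 16 full-or-partial $1,250 increments; reduction = 16 × $225 = $3,600, leaving $1,912.
Lost: $2,362 − $1,912 = $450.

$450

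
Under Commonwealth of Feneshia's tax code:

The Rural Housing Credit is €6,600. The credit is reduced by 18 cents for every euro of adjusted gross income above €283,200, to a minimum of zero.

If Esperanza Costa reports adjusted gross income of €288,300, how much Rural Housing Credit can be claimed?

€5,682

Rural Housing Credit: 18% of the €5,100 excess over €283,200 is €918; credit = €6,600 − €918 = €5,682.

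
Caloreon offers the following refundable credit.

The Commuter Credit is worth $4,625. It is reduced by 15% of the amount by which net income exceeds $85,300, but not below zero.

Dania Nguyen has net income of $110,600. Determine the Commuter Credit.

$830

Commuter Credit: 15% of the $25,300 excess over $85,300 is $3,795; credit = $4,625 − $3,795 = $830.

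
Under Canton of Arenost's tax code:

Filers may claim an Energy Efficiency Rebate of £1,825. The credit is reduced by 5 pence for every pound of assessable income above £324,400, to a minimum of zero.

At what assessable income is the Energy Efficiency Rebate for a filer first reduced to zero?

The credit falls by 5% of each pound above £324,400, so it reaches zero when the excess is £1,825 / 5% = £36,500: income = £324,400 + £36,500 = £360,900.

£360,900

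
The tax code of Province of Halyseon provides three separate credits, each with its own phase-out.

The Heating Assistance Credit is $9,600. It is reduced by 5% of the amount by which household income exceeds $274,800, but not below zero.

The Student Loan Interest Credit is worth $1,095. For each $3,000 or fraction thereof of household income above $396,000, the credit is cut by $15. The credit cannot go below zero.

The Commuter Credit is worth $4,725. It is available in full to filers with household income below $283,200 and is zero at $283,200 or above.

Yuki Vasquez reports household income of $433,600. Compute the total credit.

$2,560

Heating Assistance Credit: 5% of the $158,800 excess over $274,800 is $7,940; credit = $9,600 − $7,940 = $1,660.
Student Loan Interest Credit: income exceeds $396,000 by $37,600, which is 13 full-or-partial $3,000 increments; reduction = 13 × $15 = $195, leaving $900.
Commuter Credit: $433,600 meets or exceeds the $283,200 cutoff, so the credit is $0.
Total: $1,660 + $900 + $0 = $2,560.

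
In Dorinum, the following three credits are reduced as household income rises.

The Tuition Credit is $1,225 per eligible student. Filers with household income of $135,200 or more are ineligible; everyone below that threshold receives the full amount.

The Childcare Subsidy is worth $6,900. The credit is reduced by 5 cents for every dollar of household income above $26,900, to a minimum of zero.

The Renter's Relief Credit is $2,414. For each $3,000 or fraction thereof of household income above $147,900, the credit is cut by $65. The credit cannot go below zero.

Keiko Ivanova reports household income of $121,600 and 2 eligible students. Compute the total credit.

Tuition Credit: base = 2 × $1,225 = $2,450. $121,600 is below the $135,200 cutoff, so the full $2,450 applies.
Childcare Subsidy: 5% of the $94,700 excess over $26,900 is $4,735; credit = $6,900 − $4,735 = $2,165.
Renter's Relief Credit: $121,600 is at or below the $147,900 threshold, so the full $2,414 applies.
Total: $2,450 + $2,165 + $2,414 = $7,029.

$7,029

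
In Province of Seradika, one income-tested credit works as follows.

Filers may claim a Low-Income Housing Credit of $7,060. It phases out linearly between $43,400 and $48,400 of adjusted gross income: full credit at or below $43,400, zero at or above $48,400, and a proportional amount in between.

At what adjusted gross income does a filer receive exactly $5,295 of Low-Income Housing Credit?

$44,650

$5,295 is 5,295/7,060 of the full $7,060, so 1,765/7,060 of the $5,000 range has been used: income = $43,400 + $5,000 × 1,765/7,060 = $44,650.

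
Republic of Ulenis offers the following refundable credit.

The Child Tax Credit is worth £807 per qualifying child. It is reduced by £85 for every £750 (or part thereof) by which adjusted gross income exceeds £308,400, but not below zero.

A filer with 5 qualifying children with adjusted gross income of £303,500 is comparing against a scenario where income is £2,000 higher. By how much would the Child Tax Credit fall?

£0

At £303,500 — base = 5 × £807 = £4,035. £303,500 is at or below the £308,400 threshold, so the full £4,035 applies.
At £305,500 — base = 5 × £807 = £4,035. £305,500 is at or below the £308,400 threshold, so the full £4,035 applies.
Lost: £4,035 − £4,035 = £0.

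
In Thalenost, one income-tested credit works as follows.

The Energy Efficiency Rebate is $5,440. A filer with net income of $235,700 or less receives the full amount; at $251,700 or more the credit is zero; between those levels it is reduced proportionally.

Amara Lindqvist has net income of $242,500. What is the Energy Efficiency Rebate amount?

$3,128

Energy Efficiency Rebate: $242,500 is $6,800 into a $16,000 phase-out range, leaving 9,200/16,000 of the credit: $5,440 × 9,200/16,000 = $3,128.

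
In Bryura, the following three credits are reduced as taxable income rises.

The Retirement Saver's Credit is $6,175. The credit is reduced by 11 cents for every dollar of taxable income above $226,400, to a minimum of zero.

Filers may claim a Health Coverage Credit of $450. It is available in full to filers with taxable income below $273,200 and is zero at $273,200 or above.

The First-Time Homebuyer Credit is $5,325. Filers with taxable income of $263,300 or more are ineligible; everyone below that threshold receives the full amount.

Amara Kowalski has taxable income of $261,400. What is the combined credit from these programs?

Retirement Saver's Credit: 11% of the $35,000 excess over $226,400 is $3,850; credit = $6,175 − $3,850 = $2,325.
Health Coverage Credit: $261,400 is below the $273,200 cutoff, so the full $450 applies.
First-Time Homebuyer Credit: $261,400 is below the $263,300 cutoff, so the full $5,325 applies.
Total: $2,325 + $450 + $5,325 = $8,100.

$8,100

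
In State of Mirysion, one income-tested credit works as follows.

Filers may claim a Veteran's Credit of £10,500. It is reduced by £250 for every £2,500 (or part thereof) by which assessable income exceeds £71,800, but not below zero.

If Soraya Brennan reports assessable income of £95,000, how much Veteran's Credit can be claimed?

Veteran's Credit: income exceeds £71,800 by £23,200, which is 10 full-or-partial £2,500 increments; reduction = 10 × £250 = £2,500, leaving £8,000.

£8,000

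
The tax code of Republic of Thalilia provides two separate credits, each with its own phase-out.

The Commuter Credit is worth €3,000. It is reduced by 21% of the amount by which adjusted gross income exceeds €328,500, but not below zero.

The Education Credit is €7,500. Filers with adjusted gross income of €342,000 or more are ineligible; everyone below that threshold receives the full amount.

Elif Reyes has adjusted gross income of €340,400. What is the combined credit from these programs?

€8,001

Commuter Credit: 21% of the €11,900 excess over €328,500 is €2,499; credit = €3,000 − €2,499 = €501.
Education Credit: €340,400 is below the €342,000 cutoff, so the full €7,500 applies.
Total: €501 + €7,500 = €8,001.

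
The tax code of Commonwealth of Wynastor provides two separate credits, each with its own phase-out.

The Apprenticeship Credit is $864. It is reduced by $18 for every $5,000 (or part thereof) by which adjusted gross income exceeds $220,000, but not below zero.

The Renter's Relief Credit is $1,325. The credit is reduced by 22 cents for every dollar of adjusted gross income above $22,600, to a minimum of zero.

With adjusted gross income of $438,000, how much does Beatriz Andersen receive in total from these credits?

$72

Apprenticeship Credit: income exceeds $220,000 by $218,000, which is 44 full-or-partial $5,000 increments; reduction = 44 × $18 = $792, leaving $72.
Renter's Relief Credit: 22% of the $415,400 excess over $22,600 is $91,388 ≥ base, so the credit is $0.
Total: $72 + $0 = $72.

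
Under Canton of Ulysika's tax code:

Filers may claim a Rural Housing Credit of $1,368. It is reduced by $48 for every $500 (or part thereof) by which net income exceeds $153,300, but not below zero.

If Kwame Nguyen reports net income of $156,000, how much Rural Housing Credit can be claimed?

Rural Housing Credit: income exceeds $153,300 by $2,700, which is 6 full-or-partial $500 increments; reduction = 6 × $48 = $288, leaving $1,080.

$1,080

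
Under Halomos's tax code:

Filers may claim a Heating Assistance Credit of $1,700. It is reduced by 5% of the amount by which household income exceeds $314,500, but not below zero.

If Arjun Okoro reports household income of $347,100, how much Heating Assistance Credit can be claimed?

$70

Heating Assistance Credit: 5% of the $32,600 excess over $314,500 is $1,630; credit = $1,700 − $1,630 = $70.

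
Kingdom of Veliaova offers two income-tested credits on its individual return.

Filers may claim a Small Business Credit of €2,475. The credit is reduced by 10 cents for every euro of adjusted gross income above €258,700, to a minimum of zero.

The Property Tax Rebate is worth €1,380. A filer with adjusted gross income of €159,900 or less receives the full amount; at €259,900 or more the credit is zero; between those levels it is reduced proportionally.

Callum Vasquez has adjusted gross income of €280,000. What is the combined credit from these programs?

Small Business Credit: 10% of the €21,300 excess over €258,700 is €2,130; credit = €2,475 − €2,130 = €345.
Property Tax Rebate: €280,000 is at or above €259,900, so the credit is €0.
Total: €345 + €0 = €345.

€345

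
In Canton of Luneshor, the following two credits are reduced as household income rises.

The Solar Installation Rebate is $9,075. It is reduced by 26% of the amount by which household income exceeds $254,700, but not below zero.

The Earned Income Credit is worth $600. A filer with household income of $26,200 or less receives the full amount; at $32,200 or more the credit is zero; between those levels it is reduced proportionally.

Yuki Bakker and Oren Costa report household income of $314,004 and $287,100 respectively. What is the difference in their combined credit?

Yuki ($314,004): Solar Installation Rebate: 26% of the $59,304 excess over $254,700 is $15,419.04 ≥ base, so the credit is $0. Earned Income Credit: $314,004 is at or above $32,200, so the credit is $0. total $0 + $0 = $0
Oren ($287,100): Solar Installation Rebate: 26% of the $32,400 excess over $254,700 is $8,424; credit = $9,075 − $8,424 = $651. Earned Income Credit: $287,100 is at or above $32,200, so the credit is $0. total $651 + $0 = $651
Difference: |$0 − $651| = $651.

$651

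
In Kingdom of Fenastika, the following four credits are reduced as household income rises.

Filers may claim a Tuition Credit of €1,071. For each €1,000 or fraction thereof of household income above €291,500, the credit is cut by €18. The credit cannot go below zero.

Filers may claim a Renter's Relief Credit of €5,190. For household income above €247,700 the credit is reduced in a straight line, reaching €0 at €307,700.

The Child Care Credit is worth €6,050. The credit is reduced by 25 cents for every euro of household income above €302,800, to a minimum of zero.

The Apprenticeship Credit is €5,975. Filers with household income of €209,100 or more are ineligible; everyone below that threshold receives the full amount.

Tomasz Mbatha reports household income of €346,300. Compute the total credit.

€81

Tuition Credit: income exceeds €291,500 by €54,800, which is 55 full-or-partial €1,000 increments; reduction = 55 × €18 = €990, leaving €81.
Renter's Relief Credit: €346,300 is at or above €307,700, so the credit is €0.
Child Care Credit: 25% of the €43,500 excess over €302,800 is €10,875 ≥ base, so the credit is €0.
Apprenticeship Credit: €346,300 meets or exceeds the €209,100 cutoff, so the credit is €0.
Total: €81 + €0 + €0 + €0 = €81.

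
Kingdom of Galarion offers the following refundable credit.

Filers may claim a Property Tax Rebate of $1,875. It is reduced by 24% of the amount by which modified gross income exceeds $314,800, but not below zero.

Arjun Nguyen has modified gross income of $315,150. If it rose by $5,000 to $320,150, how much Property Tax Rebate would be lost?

At $315,150 — 24% of the $350 excess over $314,800 is $84; credit = $1,875 − $84 = $1,791.
At $320,150 — 24% of the $5,350 excess over $314,800 is $1,284; credit = $1,875 − $1,284 = $591.
Lost: $1,791 − $591 = $1,200.

$1,200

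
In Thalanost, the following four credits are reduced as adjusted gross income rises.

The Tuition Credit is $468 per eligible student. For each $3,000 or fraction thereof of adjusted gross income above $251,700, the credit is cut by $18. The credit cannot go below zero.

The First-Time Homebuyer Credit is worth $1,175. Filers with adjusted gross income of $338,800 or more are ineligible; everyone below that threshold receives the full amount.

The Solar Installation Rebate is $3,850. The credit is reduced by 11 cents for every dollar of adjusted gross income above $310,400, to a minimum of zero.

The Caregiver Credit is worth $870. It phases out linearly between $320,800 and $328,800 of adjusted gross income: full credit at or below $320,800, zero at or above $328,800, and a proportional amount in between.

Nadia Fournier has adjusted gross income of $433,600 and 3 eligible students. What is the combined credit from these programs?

Tuition Credit: base = 3 × $468 = $1,404. income exceeds $251,700 by $181,900, which is 61 full-or-partial $3,000 increments; reduction = 61 × $18 = $1,098, leaving $306.
First-Time Homebuyer Credit: $433,600 meets or exceeds the $338,800 cutoff, so the credit is $0.
Solar Installation Rebate: 11% of the $123,200 excess over $310,400 is $13,552 ≥ base, so the credit is $0.
Caregiver Credit: $433,600 is at or above $328,800, so the credit is $0.
Total: $306 + $0 + $0 + $0 = $306.

$306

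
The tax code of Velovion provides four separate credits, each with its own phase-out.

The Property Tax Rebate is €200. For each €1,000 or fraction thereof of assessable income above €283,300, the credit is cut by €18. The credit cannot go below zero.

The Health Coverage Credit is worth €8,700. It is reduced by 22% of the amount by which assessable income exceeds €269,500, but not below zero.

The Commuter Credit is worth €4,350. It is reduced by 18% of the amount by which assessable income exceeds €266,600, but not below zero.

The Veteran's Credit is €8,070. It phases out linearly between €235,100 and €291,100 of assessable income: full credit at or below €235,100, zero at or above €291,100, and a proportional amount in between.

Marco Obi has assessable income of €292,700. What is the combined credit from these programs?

Property Tax Rebate: income exceeds €283,300 by €9,400, which is 10 full-or-partial €1,000 increments; reduction = 10 × €18 = €180, leaving €20.
Health Coverage Credit: 22% of the €23,200 excess over €269,500 is €5,104; credit = €8,700 − €5,104 = €3,596.
Commuter Credit: 18% of the €26,100 excess over €266,600 is €4,698 ≥ base, so the credit is €0.
Veteran's Credit: €292,700 is at or above €291,100, so the credit is €0.
Total: €20 + €3,596 + €0 + €0 = €3,616.

€3,616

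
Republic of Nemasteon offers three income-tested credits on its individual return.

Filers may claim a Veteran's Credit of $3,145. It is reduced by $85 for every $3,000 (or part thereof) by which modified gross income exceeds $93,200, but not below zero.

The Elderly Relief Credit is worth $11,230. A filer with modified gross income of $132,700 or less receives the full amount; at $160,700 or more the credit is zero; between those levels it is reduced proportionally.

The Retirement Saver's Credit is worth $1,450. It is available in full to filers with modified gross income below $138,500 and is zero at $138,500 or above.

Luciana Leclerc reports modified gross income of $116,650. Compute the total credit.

$15,145

Veteran's Credit: income exceeds $93,200 by $23,450, which is 8 full-or-partial $3,000 increments; reduction = 8 × $85 = $680, leaving $2,465.
Elderly Relief Credit: $116,650 is at or below the $132,700 threshold, so the full $11,230 applies.
Retirement Saver's Credit: $116,650 is below the $138,500 cutoff, so the full $1,450 applies.
Total: $2,465 + $11,230 + $1,450 = $15,145.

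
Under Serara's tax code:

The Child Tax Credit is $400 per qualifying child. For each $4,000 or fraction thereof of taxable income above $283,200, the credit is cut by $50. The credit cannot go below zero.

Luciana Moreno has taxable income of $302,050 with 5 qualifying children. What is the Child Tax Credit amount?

$1,750

Child Tax Credit: base = 5 × $400 = $2,000. income exceeds $283,200 by $18,850, which is 5 full-or-partial $4,000 increments; reduction = 5 × $50 = $250, leaving $1,750.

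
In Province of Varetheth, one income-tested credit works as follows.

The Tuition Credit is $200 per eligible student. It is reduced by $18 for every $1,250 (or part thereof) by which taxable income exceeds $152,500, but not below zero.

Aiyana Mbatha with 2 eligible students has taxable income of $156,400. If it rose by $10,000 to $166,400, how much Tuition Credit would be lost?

At $156,400 — base = 2 × $200 = $400. income exceeds $152,500 by $3,900, which is 4 full-or-partial $1,250 increments; reduction = 4 × $18 = $72, leaving $328.
At $166,400 — base = 2 × $200 = $400. income exceeds $152,500 by $13,900, which is 12 full-or-partial $1,250 increments; reduction = 12 × $18 = $216, leaving $184.
Lost: $328 − $184 = $144.

$144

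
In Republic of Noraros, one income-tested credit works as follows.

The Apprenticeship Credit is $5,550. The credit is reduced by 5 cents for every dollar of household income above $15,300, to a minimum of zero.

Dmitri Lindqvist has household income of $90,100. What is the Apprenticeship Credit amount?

Apprenticeship Credit: 5% of the $74,800 excess over $15,300 is $3,740; credit = $5,550 − $3,740 = $1,810.

$1,810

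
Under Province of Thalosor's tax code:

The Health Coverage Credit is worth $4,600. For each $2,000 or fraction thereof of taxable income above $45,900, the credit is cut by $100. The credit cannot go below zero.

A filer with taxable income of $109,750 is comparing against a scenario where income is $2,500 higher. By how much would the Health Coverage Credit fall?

$200

At $109,750 — income exceeds $45,900 by $63,850, which is 32 full-or-partial $2,000 increments; reduction = 32 × $100 = $3,200, leaving $1,400.
At $112,250 — income exceeds $45,900 by $66,350, which is 34 full-or-partial $2,000 increments; reduction = 34 × $100 = $3,400, leaving $1,200.
Lost: $1,400 − $1,200 = $200.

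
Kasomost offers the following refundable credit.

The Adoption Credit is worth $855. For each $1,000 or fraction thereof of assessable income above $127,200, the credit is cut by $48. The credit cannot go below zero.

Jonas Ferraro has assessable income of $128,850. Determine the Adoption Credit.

Adoption Credit: income exceeds $127,200 by $1,650, which is 2 full-or-partial $1,000 increments; reduction = 2 × $48 = $96, leaving $759.

$759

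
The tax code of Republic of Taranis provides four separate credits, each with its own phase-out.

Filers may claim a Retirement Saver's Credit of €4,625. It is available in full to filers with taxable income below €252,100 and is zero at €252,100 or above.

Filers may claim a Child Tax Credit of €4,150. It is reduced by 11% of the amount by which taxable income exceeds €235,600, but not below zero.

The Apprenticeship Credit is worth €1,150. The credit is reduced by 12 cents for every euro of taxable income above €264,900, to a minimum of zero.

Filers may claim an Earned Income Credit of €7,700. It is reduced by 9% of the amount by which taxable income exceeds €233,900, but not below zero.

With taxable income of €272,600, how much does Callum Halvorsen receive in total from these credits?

Retirement Saver's Credit: €272,600 meets or exceeds the €252,100 cutoff, so the credit is €0.
Child Tax Credit: 11% of the €37,000 excess over €235,600 is €4,070; credit = €4,150 − €4,070 = €80.
Apprenticeship Credit: 12% of the €7,700 excess over €264,900 is €924; credit = €1,150 − €924 = €226.
Earned Income Credit: 9% of the €38,700 excess over €233,900 is €3,483; credit = €7,700 − €3,483 = €4,217.
Total: €0 + €80 + €226 + €4,217 = €4,523.

€4,523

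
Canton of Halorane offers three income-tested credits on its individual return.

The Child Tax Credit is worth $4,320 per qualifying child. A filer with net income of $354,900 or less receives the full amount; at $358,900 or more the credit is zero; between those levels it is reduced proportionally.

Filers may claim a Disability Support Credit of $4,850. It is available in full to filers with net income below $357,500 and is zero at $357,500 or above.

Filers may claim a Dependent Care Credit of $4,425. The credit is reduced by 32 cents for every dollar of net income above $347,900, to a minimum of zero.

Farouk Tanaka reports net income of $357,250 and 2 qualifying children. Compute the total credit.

Child Tax Credit: base = 2 × $4,320 = $8,640. $357,250 is $2,350 into a $4,000 phase-out range, leaving 1,650/4,000 of the credit: $8,640 × 1,650/4,000 = $3,564.
Disability Support Credit: $357,250 is below the $357,500 cutoff, so the full $4,850 applies.
Dependent Care Credit: 32% of the $9,350 excess over $347,900 is $2,992; credit = $4,425 − $2,992 = $1,433.
Total: $3,564 + $4,850 + $1,433 = $9,847.

$9,847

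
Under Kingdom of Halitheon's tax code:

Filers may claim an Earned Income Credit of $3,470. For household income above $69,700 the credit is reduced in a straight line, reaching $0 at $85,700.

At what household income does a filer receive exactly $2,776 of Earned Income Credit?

$72,900

$2,776 is 2,776/3,470 of the full $3,470, so 694/3,470 of the $16,000 range has been used: income = $69,700 + $16,000 × 694/3,470 = $72,900.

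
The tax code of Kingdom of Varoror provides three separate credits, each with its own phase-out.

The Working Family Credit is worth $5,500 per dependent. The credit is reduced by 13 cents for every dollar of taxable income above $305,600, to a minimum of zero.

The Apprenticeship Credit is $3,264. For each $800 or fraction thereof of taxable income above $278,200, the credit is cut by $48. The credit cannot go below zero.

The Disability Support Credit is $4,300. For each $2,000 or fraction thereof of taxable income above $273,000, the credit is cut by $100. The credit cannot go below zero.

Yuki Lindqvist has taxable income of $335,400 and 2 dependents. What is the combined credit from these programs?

$8,226

Working Family Credit: base = 2 × $5,500 = $11,000. 13% of the $29,800 excess over $305,600 is $3,874; credit = $11,000 − $3,874 = $7,126.
Apprenticeship Credit: income exceeds $278,200 by $57,200 → 72 increments × $48 = $3,456 ≥ base, so the credit is $0.
Disability Support Credit: income exceeds $273,000 by $62,400, which is 32 full-or-partial $2,000 increments; reduction = 32 × $100 = $3,200, leaving $1,100.
Total: $7,126 + $0 + $1,100 = $8,226.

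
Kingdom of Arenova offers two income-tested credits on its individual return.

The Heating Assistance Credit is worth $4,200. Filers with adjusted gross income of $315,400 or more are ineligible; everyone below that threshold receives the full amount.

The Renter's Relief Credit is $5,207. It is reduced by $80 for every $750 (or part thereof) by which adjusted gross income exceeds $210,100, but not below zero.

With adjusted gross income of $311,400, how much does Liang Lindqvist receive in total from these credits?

$4,200

Heating Assistance Credit: $311,400 is below the $315,400 cutoff, so the full $4,200 applies.
Renter's Relief Credit: income exceeds $210,100 by $101,300 → 136 increments × $80 = $10,880 ≥ base, so the credit is $0.
Total: $4,200 + $0 = $4,200.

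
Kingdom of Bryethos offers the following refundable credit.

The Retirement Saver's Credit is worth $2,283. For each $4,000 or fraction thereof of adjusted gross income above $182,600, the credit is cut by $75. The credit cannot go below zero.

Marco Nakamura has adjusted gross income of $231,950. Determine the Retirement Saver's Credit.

Retirement Saver's Credit: income exceeds $182,600 by $49,350, which is 13 full-or-partial $4,000 increments; reduction = 13 × $75 = $975, leaving $1,308.

$1,308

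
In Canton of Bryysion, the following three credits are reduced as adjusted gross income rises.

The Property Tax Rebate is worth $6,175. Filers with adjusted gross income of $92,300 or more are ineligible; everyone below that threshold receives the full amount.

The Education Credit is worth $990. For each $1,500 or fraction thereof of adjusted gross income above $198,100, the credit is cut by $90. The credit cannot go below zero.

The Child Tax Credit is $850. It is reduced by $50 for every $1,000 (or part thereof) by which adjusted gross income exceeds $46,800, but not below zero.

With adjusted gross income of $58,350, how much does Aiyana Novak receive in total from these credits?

Property Tax Rebate: $58,350 is below the $92,300 cutoff, so the full $6,175 applies.
Education Credit: $58,350 is at or below the $198,100 threshold, so the full $990 applies.
Child Tax Credit: income exceeds $46,800 by $11,550, which is 12 full-or-partial $1,000 increments; reduction = 12 × $50 = $600, leaving $250.
Total: $6,175 + $990 + $250 = $7,415.

$7,415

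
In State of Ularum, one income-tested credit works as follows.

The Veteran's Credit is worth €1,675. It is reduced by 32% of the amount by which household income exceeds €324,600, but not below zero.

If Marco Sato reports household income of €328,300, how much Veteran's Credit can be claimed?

Veteran's Credit: 32% of the €3,700 excess over €324,600 is €1,184; credit = €1,675 − €1,184 = €491.

€491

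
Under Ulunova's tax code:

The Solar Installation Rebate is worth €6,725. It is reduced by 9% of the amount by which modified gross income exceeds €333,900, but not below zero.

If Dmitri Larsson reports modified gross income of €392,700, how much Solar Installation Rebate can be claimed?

€1,433

Solar Installation Rebate: 9% of the €58,800 excess over €333,900 is €5,292; credit = €6,725 − €5,292 = €1,433.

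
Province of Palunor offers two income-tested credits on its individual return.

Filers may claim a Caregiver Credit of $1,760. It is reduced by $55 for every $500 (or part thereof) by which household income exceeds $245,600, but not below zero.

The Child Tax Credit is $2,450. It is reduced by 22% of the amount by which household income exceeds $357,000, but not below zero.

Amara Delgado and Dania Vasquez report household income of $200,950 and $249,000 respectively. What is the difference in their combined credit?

Amara ($200,950): Caregiver Credit: $200,950 is at or below the $245,600 threshold, so the full $1,760 applies. Child Tax Credit: $200,950 is at or below the $357,000 threshold, so the full $2,450 applies. total $1,760 + $2,450 = $4,210
Dania ($249,000): Caregiver Credit: income exceeds $245,600 by $3,400, which is 7 full-or-partial $500 increments; reduction = 7 × $55 = $385, leaving $1,375. Child Tax Credit: $249,000 is at or below the $357,000 threshold, so the full $2,450 applies. total $1,375 + $2,450 = $3,825
Difference: |$4,210 − $3,825| = $385.

$385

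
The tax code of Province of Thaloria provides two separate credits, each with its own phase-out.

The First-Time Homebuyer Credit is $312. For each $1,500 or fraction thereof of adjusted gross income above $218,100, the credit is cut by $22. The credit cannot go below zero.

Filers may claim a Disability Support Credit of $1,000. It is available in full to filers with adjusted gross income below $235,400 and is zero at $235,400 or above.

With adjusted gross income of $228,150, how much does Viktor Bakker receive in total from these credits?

$1,158

First-Time Homebuyer Credit: income exceeds $218,100 by $10,050, which is 7 full-or-partial $1,500 increments; reduction = 7 × $22 = $154, leaving $158.
Disability Support Credit: $228,150 is below the $235,400 cutoff, so the full $1,000 applies.
Total: $158 + $1,000 = $1,158.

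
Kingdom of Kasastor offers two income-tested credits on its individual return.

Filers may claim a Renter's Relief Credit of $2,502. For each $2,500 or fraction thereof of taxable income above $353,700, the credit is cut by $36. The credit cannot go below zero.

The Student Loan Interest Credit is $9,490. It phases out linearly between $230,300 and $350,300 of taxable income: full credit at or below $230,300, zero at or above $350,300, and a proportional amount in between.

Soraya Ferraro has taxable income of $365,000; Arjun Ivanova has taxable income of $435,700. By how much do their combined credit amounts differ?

Soraya ($365,000): Renter's Relief Credit: income exceeds $353,700 by $11,300, which is 5 full-or-partial $2,500 increments; reduction = 5 × $36 = $180, leaving $2,322. Student Loan Interest Credit: $365,000 is at or above $350,300, so the credit is $0. total $2,322 + $0 = $2,322
Arjun ($435,700): Renter's Relief Credit: income exceeds $353,700 by $82,000, which is 33 full-or-partial $2,500 increments; reduction = 33 × $36 = $1,188, leaving $1,314. Student Loan Interest Credit: $435,700 is at or above $350,300, so the credit is $0. total $1,314 + $0 = $1,314
Difference: |$2,322 − $1,314| = $1,008.

$1,008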